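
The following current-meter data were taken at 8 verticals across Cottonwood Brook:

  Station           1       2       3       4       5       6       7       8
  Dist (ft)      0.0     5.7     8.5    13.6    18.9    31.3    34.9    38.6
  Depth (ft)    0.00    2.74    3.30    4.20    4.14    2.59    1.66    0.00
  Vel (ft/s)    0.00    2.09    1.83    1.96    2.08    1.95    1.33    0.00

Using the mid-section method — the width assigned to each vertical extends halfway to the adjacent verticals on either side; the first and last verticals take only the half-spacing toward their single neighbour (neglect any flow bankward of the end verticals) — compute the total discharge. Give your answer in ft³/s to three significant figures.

216 ft³/s

w_2 = (8.5 − 0.0)/2 = 4.25 ft; q_2 = 2.09 × 2.74 × 4.25 = 24.34 ft³/s
w_3 = (13.6 − 5.7)/2 = 3.95 ft; q_3 = 1.83 × 3.30 × 3.95 = 23.85 ft³/s
w_4 = (18.9 − 8.5)/2 = 5.2 ft; q_4 = 1.96 × 4.20 × 5.2 = 42.81 ft³/s
w_5 = (31.3 − 13.6)/2 = 8.85 ft; q_5 = 2.08 × 4.14 × 8.85 = 76.21 ft³/s
w_6 = (34.9 − 18.9)/2 = 8 ft; q_6 = 1.95 × 2.59 × 8 = 40.40 ft³/s
w_7 = (38.6 − 31.3)/2 = 3.65 ft; q_7 = 1.33 × 1.66 × 3.65 = 8.058 ft³/s
Stations 1, 8 contribute zero (depth or velocity is 0).
Q = Σ qᵢ = 215.7 ft³/s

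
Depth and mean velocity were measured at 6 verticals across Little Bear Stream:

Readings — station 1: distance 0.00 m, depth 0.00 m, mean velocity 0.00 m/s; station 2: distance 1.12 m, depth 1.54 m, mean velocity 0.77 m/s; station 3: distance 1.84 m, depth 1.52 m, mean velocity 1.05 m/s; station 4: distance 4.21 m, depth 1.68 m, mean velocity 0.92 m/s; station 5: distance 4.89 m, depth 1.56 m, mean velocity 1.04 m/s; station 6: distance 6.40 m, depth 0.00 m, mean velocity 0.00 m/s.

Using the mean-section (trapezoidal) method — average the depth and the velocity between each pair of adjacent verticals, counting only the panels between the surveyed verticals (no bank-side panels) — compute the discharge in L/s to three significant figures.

Panel 1-2: Δb = 1.12 m, d̄ = (0.00+1.54)/2 = 0.77, v̄ = (0.00+0.77)/2 = 0.385 → q = 1.12×0.77×0.385 = 0.3320 m³/s
Panel 2-3: Δb = 0.72 m, d̄ = (1.54+1.52)/2 = 1.53, v̄ = (0.77+1.05)/2 = 0.91 → q = 0.72×1.53×0.91 = 1.002 m³/s
Panel 3-4: Δb = 2.37 m, d̄ = (1.52+1.68)/2 = 1.6, v̄ = (1.05+0.92)/2 = 0.985 → q = 2.37×1.6×0.985 = 3.735 m³/s
Panel 4-5: Δb = 0.68 m, d̄ = (1.68+1.56)/2 = 1.62, v̄ = (0.92+1.04)/2 = 0.98 → q = 0.68×1.62×0.98 = 1.080 m³/s
Panel 5-6: Δb = 1.51 m, d̄ = (1.56+0.00)/2 = 0.78, v̄ = (1.04+0.00)/2 = 0.52 → q = 1.51×0.78×0.52 = 0.6125 m³/s
Q = Σ q = 6.762 m³/s
= 6.762 × 1000 = 6762 L/s

6760 L/s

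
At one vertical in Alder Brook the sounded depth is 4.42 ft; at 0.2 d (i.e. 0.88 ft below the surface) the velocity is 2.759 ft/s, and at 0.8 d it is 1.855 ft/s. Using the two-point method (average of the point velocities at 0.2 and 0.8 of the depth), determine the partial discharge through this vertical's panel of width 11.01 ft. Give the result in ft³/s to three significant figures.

v̄ = (2.759 + 1.855) / 2 = 2.307 ft/s
q = v̄ × d × w = 2.307 × 4.42 × 11.01 = 112.3 ft³/s

112 ft³/s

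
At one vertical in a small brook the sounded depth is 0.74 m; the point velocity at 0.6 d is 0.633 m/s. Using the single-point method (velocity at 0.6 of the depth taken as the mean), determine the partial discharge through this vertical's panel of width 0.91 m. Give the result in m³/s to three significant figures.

0.426 m³/s

v̄ = v₀.₆ = 0.633 m/s
q = v̄ × d × w = 0.6330 × 0.74 × 0.91 = 0.4263 m³/s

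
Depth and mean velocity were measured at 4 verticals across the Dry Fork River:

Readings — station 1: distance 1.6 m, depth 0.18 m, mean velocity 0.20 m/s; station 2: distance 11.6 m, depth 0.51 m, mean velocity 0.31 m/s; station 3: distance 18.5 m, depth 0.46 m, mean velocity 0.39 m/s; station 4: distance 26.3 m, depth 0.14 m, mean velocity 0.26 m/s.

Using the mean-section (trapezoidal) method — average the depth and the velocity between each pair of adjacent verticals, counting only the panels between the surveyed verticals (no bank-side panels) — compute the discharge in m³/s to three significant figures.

2.81 m³/s

Panel 1-2: Δb = 10 m, d̄ = (0.18+0.51)/2 = 0.345, v̄ = (0.20+0.31)/2 = 0.255 → q = 10×0.345×0.255 = 0.8798 m³/s
Panel 2-3: Δb = 6.9 m, d̄ = (0.51+0.46)/2 = 0.485, v̄ = (0.31+0.39)/2 = 0.35 → q = 6.9×0.485×0.35 = 1.171 m³/s
Panel 3-4: Δb = 7.8 m, d̄ = (0.46+0.14)/2 = 0.3, v̄ = (0.39+0.26)/2 = 0.325 → q = 7.8×0.3×0.325 = 0.7605 m³/s
Q = Σ q = 2.812 m³/s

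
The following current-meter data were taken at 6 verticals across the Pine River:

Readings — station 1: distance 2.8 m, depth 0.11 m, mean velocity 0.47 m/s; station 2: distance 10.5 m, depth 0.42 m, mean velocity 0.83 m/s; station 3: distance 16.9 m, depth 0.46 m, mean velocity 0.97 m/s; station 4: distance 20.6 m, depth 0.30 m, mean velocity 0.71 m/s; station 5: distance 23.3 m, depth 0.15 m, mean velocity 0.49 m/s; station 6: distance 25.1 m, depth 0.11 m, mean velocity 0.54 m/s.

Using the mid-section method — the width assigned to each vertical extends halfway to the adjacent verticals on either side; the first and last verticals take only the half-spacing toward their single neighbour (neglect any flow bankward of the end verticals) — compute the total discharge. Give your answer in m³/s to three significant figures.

5.81 m³/s

w_1 = (10.5 − 2.8)/2 = 3.85 m; q_1 = 0.47 × 0.11 × 3.85 = 0.1990 m³/s
w_2 = (16.9 − 2.8)/2 = 7.05 m; q_2 = 0.83 × 0.42 × 7.05 = 2.458 m³/s
w_3 = (20.6 − 10.5)/2 = 5.05 m; q_3 = 0.97 × 0.46 × 5.05 = 2.253 m³/s
w_4 = (23.3 − 16.9)/2 = 3.2 m; q_4 = 0.71 × 0.30 × 3.2 = 0.6816 m³/s
w_5 = (25.1 − 20.6)/2 = 2.25 m; q_5 = 0.49 × 0.15 × 2.25 = 0.1654 m³/s
w_6 = (25.1 − 23.3)/2 = 0.9 m; q_6 = 0.54 × 0.11 × 0.9 = 0.05346 m³/s
Q = Σ qᵢ = 5.810 m³/s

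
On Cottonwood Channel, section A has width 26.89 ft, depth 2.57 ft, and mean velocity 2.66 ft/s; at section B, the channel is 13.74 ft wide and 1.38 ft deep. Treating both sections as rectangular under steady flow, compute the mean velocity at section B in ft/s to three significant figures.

9.69 ft/s

Q = A₁V₁ = (26.89×2.57) × 2.66 = 183.8 ft³/s
A₂ = 13.74 × 1.38 = 18.96 ft²
V₂ = Q/A₂ = 183.8/18.96 = 9.695 ft/s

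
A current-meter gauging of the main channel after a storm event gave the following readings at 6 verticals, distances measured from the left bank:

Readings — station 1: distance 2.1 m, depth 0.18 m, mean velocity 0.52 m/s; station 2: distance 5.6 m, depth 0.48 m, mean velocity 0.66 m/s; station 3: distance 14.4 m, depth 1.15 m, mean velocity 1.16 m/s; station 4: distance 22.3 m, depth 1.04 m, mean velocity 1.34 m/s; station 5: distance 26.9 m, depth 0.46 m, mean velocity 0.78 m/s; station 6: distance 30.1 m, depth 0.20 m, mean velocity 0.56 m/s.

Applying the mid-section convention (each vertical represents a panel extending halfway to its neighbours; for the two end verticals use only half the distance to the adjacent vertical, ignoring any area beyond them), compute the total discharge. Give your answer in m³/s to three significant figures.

23.5 m³/s

w_1 = (5.6 − 2.1)/2 = 1.75 m; q_1 = 0.52 × 0.18 × 1.75 = 0.1638 m³/s
w_2 = (14.4 − 2.1)/2 = 6.15 m; q_2 = 0.66 × 0.48 × 6.15 = 1.948 m³/s
w_3 = (22.3 − 5.6)/2 = 8.35 m; q_3 = 1.16 × 1.15 × 8.35 = 11.14 m³/s
w_4 = (26.9 − 14.4)/2 = 6.25 m; q_4 = 1.34 × 1.04 × 6.25 = 8.710 m³/s
w_5 = (30.1 − 22.3)/2 = 3.9 m; q_5 = 0.78 × 0.46 × 3.9 = 1.399 m³/s
w_6 = (30.1 − 26.9)/2 = 1.6 m; q_6 = 0.56 × 0.20 × 1.6 = 0.1792 m³/s
Q = Σ qᵢ = 23.54 m³/s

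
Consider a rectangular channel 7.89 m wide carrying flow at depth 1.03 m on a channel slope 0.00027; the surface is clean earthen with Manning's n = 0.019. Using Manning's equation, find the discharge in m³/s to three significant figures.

6.14 m³/s

A = b·y = 7.89 × 1.03 = 8.127 m²
P = b + 2y = 7.89 + 2×1.03 = 9.950 m
R = A/P = 8.127/9.950 = 0.8168 m
Q = (1/n)·A·R^(2/3)·S^(1/2) = (1/0.019) × 8.127 × 0.8168^(2/3) × 0.00027^(1/2) = 6.141 m³/s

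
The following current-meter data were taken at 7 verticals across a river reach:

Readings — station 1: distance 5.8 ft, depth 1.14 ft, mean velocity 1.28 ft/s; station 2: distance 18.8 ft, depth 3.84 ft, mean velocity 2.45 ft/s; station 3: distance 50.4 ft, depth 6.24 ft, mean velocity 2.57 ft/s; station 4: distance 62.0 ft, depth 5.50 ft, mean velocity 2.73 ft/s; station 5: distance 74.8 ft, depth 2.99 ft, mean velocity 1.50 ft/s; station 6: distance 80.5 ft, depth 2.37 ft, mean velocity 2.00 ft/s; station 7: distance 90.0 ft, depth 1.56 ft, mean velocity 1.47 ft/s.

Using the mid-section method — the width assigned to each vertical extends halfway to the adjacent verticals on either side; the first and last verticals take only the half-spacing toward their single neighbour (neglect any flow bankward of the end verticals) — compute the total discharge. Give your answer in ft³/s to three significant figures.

w_1 = (18.8 − 5.8)/2 = 6.5 ft; q_1 = 1.28 × 1.14 × 6.5 = 9.485 ft³/s
w_2 = (50.4 − 5.8)/2 = 22.3 ft; q_2 = 2.45 × 3.84 × 22.3 = 209.8 ft³/s
w_3 = (62.0 − 18.8)/2 = 21.6 ft; q_3 = 2.57 × 6.24 × 21.6 = 346.4 ft³/s
w_4 = (74.8 − 50.4)/2 = 12.2 ft; q_4 = 2.73 × 5.50 × 12.2 = 183.2 ft³/s
w_5 = (80.5 − 62.0)/2 = 9.25 ft; q_5 = 1.50 × 2.99 × 9.25 = 41.49 ft³/s
w_6 = (90.0 − 74.8)/2 = 7.6 ft; q_6 = 2.00 × 2.37 × 7.6 = 36.02 ft³/s
w_7 = (90.0 − 80.5)/2 = 4.75 ft; q_7 = 1.47 × 1.56 × 4.75 = 10.89 ft³/s
Q = Σ qᵢ = 837.3 ft³/s

837 ft³/s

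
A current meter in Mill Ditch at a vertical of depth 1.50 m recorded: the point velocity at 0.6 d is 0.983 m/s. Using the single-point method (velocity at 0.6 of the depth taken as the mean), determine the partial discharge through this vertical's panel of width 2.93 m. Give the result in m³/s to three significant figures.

4.32 m³/s

v̄ = v₀.₆ = 0.983 m/s
q = v̄ × d × w = 0.9830 × 1.50 × 2.93 = 4.320 m³/s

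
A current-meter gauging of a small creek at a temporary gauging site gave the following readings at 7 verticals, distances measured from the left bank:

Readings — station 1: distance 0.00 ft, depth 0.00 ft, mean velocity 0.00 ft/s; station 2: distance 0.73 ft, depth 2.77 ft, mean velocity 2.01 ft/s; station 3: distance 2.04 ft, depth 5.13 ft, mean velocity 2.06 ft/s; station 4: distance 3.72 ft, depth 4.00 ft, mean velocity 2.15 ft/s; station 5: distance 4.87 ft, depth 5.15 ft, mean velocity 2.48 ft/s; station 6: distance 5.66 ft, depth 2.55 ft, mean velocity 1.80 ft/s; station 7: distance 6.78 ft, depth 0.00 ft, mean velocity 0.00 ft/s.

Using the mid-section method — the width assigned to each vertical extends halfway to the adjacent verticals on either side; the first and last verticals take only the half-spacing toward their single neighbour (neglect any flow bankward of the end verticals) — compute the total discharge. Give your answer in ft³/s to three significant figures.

50.4 ft³/s

w_2 = (2.04 − 0.00)/2 = 1.02 ft; q_2 = 2.01 × 2.77 × 1.02 = 5.679 ft³/s
w_3 = (3.72 − 0.73)/2 = 1.495 ft; q_3 = 2.06 × 5.13 × 1.495 = 15.80 ft³/s
w_4 = (4.87 − 2.04)/2 = 1.415 ft; q_4 = 2.15 × 4.00 × 1.415 = 12.17 ft³/s
w_5 = (5.66 − 3.72)/2 = 0.97 ft; q_5 = 2.48 × 5.15 × 0.97 = 12.39 ft³/s
w_6 = (6.78 − 4.87)/2 = 0.955 ft; q_6 = 1.80 × 2.55 × 0.955 = 4.383 ft³/s
Stations 1, 7 contribute zero (depth or velocity is 0).
Q = Σ qᵢ = 50.42 ft³/s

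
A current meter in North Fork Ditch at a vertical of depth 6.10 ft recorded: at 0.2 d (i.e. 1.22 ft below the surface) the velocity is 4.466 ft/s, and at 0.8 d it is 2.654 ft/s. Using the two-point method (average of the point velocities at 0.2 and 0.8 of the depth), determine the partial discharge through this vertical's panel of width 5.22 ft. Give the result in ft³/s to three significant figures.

v̄ = (4.466 + 2.654) / 2 = 3.560 ft/s
q = v̄ × d × w = 3.560 × 6.10 × 5.22 = 113.4 ft³/s

113 ft³/s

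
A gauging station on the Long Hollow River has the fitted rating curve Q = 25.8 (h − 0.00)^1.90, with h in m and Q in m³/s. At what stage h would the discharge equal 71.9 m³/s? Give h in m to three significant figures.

1.72 m

h − h₀ = (Q/C)^(1/b) = (71.9/25.8)^(1/1.90) = 1.715 m
h = 0.00 + 1.715 = 1.715 m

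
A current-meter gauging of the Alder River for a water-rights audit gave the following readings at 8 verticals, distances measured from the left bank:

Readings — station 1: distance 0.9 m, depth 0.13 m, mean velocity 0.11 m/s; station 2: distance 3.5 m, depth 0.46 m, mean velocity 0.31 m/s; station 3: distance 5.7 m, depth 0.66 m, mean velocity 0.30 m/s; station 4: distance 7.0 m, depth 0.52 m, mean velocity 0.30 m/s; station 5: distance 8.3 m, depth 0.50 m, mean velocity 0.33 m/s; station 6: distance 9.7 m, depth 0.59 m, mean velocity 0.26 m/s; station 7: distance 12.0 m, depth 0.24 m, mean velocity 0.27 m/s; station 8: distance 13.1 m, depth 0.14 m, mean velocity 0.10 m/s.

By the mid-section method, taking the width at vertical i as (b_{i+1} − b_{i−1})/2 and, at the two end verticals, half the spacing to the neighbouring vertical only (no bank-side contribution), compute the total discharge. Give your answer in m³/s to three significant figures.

w_1 = (3.5 − 0.9)/2 = 1.3 m; q_1 = 0.11 × 0.13 × 1.3 = 0.01859 m³/s
w_2 = (5.7 − 0.9)/2 = 2.4 m; q_2 = 0.31 × 0.46 × 2.4 = 0.3422 m³/s
w_3 = (7.0 − 3.5)/2 = 1.75 m; q_3 = 0.30 × 0.66 × 1.75 = 0.3465 m³/s
w_4 = (8.3 − 5.7)/2 = 1.3 m; q_4 = 0.30 × 0.52 × 1.3 = 0.2028 m³/s
w_5 = (9.7 − 7.0)/2 = 1.35 m; q_5 = 0.33 × 0.50 × 1.35 = 0.2228 m³/s
w_6 = (12.0 − 8.3)/2 = 1.85 m; q_6 = 0.26 × 0.59 × 1.85 = 0.2838 m³/s
w_7 = (13.1 − 9.7)/2 = 1.7 m; q_7 = 0.27 × 0.24 × 1.7 = 0.1102 m³/s
w_8 = (13.1 − 12.0)/2 = 0.55 m; q_8 = 0.10 × 0.14 × 0.55 = 0.007700 m³/s
Q = Σ qᵢ = 1.535 m³/s

1.53 m³/s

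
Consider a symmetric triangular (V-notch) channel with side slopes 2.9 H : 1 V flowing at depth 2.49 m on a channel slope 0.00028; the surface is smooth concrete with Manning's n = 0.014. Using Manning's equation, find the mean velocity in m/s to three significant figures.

1.33 m/s

A = z·y² = 2.9×2.49² = 17.98 m²
P = 2y√(1+z²) = 2×2.49×√(1+2.9²) = 15.28 m
R = A/P = 17.98/15.28 = 1.177 m
Q = (1/n)·A·R^(2/3)·S^(1/2) = (1/0.014) × 17.98 × 1.177^(2/3) × 0.00028^(1/2) = 23.96 m³/s
V = Q/A = 23.96/17.98 = 1.332 m/s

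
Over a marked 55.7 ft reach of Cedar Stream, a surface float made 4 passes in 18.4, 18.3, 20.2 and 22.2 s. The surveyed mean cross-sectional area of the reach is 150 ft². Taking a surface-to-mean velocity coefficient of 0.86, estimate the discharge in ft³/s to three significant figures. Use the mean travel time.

t̄ = (18.4 + 18.3 + 20.2 + 22.2) / 4 = 19.775 s
v_surface = L / t̄ = 55.7 / 19.775 = 2.817 ft/s
v_mean = 0.86 × 2.817 = 2.422 ft/s
Q = A × v_mean = 150 × 2.422 = 363.4 ft³/s

363 ft³/s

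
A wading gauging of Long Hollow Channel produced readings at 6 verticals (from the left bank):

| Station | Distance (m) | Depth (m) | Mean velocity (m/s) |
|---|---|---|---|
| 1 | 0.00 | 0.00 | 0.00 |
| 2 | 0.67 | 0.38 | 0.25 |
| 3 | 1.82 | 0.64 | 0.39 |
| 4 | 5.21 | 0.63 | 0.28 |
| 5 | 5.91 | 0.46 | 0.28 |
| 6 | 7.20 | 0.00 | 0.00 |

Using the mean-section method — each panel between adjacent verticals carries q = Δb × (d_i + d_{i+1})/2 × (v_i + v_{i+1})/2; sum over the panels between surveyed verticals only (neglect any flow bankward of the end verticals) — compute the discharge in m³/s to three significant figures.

Panel 1-2: Δb = 0.67 m, d̄ = (0.00+0.38)/2 = 0.19, v̄ = (0.00+0.25)/2 = 0.125 → q = 0.67×0.19×0.125 = 0.01591 m³/s
Panel 2-3: Δb = 1.15 m, d̄ = (0.38+0.64)/2 = 0.51, v̄ = (0.25+0.39)/2 = 0.32 → q = 1.15×0.51×0.32 = 0.1877 m³/s
Panel 3-4: Δb = 3.39 m, d̄ = (0.64+0.63)/2 = 0.635, v̄ = (0.39+0.28)/2 = 0.335 → q = 3.39×0.635×0.335 = 0.7211 m³/s
Panel 4-5: Δb = 0.7 m, d̄ = (0.63+0.46)/2 = 0.545, v̄ = (0.28+0.28)/2 = 0.28 → q = 0.7×0.545×0.28 = 0.1068 m³/s
Panel 5-6: Δb = 1.29 m, d̄ = (0.46+0.00)/2 = 0.23, v̄ = (0.28+0.00)/2 = 0.14 → q = 1.29×0.23×0.14 = 0.04154 m³/s
Q = Σ q = 1.073 m³/s

1.07 m³/s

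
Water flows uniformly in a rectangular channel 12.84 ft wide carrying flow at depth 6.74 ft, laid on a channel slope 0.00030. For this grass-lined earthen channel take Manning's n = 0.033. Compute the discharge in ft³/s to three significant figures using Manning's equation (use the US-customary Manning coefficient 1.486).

A = b·y = 12.84 × 6.74 = 86.54 ft²
P = b + 2y = 12.84 + 2×6.74 = 26.32 ft
R = A/P = 86.54/26.32 = 3.288 ft
Q = (1.486/n)·A·R^(2/3)·S^(1/2) = (1.486/0.033) × 86.54 × 3.288^(2/3) × 0.00030^(1/2) = 149.3 ft³/s

149 ft³/s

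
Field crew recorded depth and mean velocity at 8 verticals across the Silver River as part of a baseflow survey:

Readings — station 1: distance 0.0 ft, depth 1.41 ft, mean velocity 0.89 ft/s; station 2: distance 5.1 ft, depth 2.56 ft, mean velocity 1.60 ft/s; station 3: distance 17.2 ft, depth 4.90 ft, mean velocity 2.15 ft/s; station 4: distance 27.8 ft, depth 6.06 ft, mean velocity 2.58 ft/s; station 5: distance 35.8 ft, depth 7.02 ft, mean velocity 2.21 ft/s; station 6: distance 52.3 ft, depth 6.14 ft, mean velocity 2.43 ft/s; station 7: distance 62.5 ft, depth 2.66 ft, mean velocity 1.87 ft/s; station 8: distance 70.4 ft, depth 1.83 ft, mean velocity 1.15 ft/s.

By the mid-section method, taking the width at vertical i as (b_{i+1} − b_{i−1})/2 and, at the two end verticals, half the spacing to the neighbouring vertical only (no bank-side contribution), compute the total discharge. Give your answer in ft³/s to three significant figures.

w_1 = (5.1 − 0.0)/2 = 2.55 ft; q_1 = 0.89 × 1.41 × 2.55 = 3.200 ft³/s
w_2 = (17.2 − 0.0)/2 = 8.6 ft; q_2 = 1.60 × 2.56 × 8.6 = 35.23 ft³/s
w_3 = (27.8 − 5.1)/2 = 11.35 ft; q_3 = 2.15 × 4.90 × 11.35 = 119.6 ft³/s
w_4 = (35.8 − 17.2)/2 = 9.3 ft; q_4 = 2.58 × 6.06 × 9.3 = 145.4 ft³/s
w_5 = (52.3 − 27.8)/2 = 12.25 ft; q_5 = 2.21 × 7.02 × 12.25 = 190.0 ft³/s
w_6 = (62.5 − 35.8)/2 = 13.35 ft; q_6 = 2.43 × 6.14 × 13.35 = 199.2 ft³/s
w_7 = (70.4 − 52.3)/2 = 9.05 ft; q_7 = 1.87 × 2.66 × 9.05 = 45.02 ft³/s
w_8 = (70.4 − 62.5)/2 = 3.95 ft; q_8 = 1.15 × 1.83 × 3.95 = 8.313 ft³/s
Q = Σ qᵢ = 746.0 ft³/s

746 ft³/s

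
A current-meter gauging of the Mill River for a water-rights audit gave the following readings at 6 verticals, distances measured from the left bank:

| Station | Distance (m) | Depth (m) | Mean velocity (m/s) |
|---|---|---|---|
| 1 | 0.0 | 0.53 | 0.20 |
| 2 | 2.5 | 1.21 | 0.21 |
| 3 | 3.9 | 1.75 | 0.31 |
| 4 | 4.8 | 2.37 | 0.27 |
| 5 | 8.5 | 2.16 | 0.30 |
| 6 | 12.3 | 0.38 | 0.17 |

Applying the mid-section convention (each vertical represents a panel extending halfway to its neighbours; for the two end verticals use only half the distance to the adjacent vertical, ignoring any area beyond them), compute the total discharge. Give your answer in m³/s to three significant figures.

5.28 m³/s

w_1 = (2.5 − 0.0)/2 = 1.25 m; q_1 = 0.20 × 0.53 × 1.25 = 0.1325 m³/s
w_2 = (3.9 − 0.0)/2 = 1.95 m; q_2 = 0.21 × 1.21 × 1.95 = 0.4955 m³/s
w_3 = (4.8 − 2.5)/2 = 1.15 m; q_3 = 0.31 × 1.75 × 1.15 = 0.6239 m³/s
w_4 = (8.5 − 3.9)/2 = 2.3 m; q_4 = 0.27 × 2.37 × 2.3 = 1.472 m³/s
w_5 = (12.3 − 4.8)/2 = 3.75 m; q_5 = 0.30 × 2.16 × 3.75 = 2.430 m³/s
w_6 = (12.3 − 8.5)/2 = 1.9 m; q_6 = 0.17 × 0.38 × 1.9 = 0.1227 m³/s
Q = Σ qᵢ = 5.276 m³/s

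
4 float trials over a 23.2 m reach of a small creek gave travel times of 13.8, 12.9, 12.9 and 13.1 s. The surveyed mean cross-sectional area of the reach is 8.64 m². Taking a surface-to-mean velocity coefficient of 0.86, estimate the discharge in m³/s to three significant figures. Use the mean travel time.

13.1 m³/s

t̄ = (13.8 + 12.9 + 12.9 + 13.1) / 4 = 13.175 s
v_surface = L / t̄ = 23.2 / 13.175 = 1.761 m/s
v_mean = 0.86 × 1.761 = 1.514 m/s
Q = A × v_mean = 8.64 × 1.514 = 13.08 m³/s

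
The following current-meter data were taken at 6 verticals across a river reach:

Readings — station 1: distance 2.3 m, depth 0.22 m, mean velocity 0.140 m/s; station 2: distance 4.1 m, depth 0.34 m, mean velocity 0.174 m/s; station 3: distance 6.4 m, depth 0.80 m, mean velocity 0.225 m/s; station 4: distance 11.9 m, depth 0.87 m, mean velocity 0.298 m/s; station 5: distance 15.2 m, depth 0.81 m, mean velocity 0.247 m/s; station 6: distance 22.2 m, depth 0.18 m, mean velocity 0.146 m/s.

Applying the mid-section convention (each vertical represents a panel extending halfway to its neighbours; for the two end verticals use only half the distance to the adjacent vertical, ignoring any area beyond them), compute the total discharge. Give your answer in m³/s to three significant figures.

w_1 = (4.1 − 2.3)/2 = 0.9 m; q_1 = 0.140 × 0.22 × 0.9 = 0.02772 m³/s
w_2 = (6.4 − 2.3)/2 = 2.05 m; q_2 = 0.174 × 0.34 × 2.05 = 0.1213 m³/s
w_3 = (11.9 − 4.1)/2 = 3.9 m; q_3 = 0.225 × 0.80 × 3.9 = 0.7020 m³/s
w_4 = (15.2 − 6.4)/2 = 4.4 m; q_4 = 0.298 × 0.87 × 4.4 = 1.141 m³/s
w_5 = (22.2 − 11.9)/2 = 5.15 m; q_5 = 0.247 × 0.81 × 5.15 = 1.030 m³/s
w_6 = (22.2 − 15.2)/2 = 3.5 m; q_6 = 0.146 × 0.18 × 3.5 = 0.09198 m³/s
Q = Σ qᵢ = 3.114 m³/s

3.11 m³/s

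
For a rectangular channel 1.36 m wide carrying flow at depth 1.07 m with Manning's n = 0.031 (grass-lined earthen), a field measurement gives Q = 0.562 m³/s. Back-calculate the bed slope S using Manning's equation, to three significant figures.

0.000462

A = b·y = 1.36 × 1.07 = 1.455 m²
P = b + 2y = 1.36 + 2×1.07 = 3.500 m
R = A/P = 1.455/3.500 = 0.4158 m
S = (Q·n / (1·A·R^(2/3)))² = (0.562×0.031 / (1×1.455×0.5571))² = 0.0004619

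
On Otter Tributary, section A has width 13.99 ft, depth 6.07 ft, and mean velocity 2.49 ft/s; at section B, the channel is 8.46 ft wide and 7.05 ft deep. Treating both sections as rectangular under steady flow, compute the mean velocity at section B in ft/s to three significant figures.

3.55 ft/s

Q = A₁V₁ = (13.99×6.07) × 2.49 = 211.4 ft³/s
A₂ = 8.46 × 7.05 = 59.64 ft²
V₂ = Q/A₂ = 211.4/59.64 = 3.545 ft/s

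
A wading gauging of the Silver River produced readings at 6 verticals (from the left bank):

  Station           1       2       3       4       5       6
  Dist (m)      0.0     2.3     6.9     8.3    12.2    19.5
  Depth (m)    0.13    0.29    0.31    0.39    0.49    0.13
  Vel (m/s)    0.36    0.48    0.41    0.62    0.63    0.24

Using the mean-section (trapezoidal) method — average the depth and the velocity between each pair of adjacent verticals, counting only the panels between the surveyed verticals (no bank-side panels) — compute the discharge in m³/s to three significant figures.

Panel 1-2: Δb = 2.3 m, d̄ = (0.13+0.29)/2 = 0.21, v̄ = (0.36+0.48)/2 = 0.42 → q = 2.3×0.21×0.42 = 0.2029 m³/s
Panel 2-3: Δb = 4.6 m, d̄ = (0.29+0.31)/2 = 0.3, v̄ = (0.48+0.41)/2 = 0.445 → q = 4.6×0.3×0.445 = 0.6141 m³/s
Panel 3-4: Δb = 1.4 m, d̄ = (0.31+0.39)/2 = 0.35, v̄ = (0.41+0.62)/2 = 0.515 → q = 1.4×0.35×0.515 = 0.2524 m³/s
Panel 4-5: Δb = 3.9 m, d̄ = (0.39+0.49)/2 = 0.44, v̄ = (0.62+0.63)/2 = 0.625 → q = 3.9×0.44×0.625 = 1.073 m³/s
Panel 5-6: Δb = 7.3 m, d̄ = (0.49+0.13)/2 = 0.31, v̄ = (0.63+0.24)/2 = 0.435 → q = 7.3×0.31×0.435 = 0.9844 m³/s
Q = Σ q = 3.126 m³/s

3.13 m³/s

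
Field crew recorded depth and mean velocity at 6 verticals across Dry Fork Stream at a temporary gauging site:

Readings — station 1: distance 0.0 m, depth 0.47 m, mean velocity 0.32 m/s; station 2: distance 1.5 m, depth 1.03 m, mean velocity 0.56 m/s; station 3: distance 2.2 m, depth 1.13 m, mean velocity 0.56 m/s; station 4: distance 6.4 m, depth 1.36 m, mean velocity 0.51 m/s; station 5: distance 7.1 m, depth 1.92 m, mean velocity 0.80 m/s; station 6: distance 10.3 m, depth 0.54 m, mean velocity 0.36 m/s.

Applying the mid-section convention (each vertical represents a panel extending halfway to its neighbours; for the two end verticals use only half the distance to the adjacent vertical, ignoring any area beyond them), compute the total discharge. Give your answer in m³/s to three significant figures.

w_1 = (1.5 − 0.0)/2 = 0.75 m; q_1 = 0.32 × 0.47 × 0.75 = 0.1128 m³/s
w_2 = (2.2 − 0.0)/2 = 1.1 m; q_2 = 0.56 × 1.03 × 1.1 = 0.6345 m³/s
w_3 = (6.4 − 1.5)/2 = 2.45 m; q_3 = 0.56 × 1.13 × 2.45 = 1.550 m³/s
w_4 = (7.1 − 2.2)/2 = 2.45 m; q_4 = 0.51 × 1.36 × 2.45 = 1.699 m³/s
w_5 = (10.3 − 6.4)/2 = 1.95 m; q_5 = 0.80 × 1.92 × 1.95 = 2.995 m³/s
w_6 = (10.3 − 7.1)/2 = 1.6 m; q_6 = 0.36 × 0.54 × 1.6 = 0.3110 m³/s
Q = Σ qᵢ = 7.303 m³/s

7.30 m³/s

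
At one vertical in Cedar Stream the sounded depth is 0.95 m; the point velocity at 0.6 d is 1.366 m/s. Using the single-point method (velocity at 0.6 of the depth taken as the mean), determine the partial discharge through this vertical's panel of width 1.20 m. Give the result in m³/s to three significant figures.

v̄ = v₀.₆ = 1.366 m/s
q = v̄ × d × w = 1.366 × 0.95 × 1.20 = 1.557 m³/s

1.56 m³/s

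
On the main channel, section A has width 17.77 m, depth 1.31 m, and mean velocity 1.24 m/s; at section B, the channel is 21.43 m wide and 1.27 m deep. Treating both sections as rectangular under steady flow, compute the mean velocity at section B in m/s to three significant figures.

1.06 m/s

Q = A₁V₁ = (17.77×1.31) × 1.24 = 28.87 m³/s
A₂ = 21.43 × 1.27 = 27.22 m²
V₂ = Q/A₂ = 28.87/27.22 = 1.061 m/s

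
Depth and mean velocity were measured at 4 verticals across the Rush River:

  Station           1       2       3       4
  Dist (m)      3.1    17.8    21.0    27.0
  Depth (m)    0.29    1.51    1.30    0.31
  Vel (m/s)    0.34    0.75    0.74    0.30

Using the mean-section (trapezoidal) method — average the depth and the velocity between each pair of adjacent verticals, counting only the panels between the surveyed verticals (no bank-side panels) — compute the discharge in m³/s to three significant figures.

13.1 m³/s

Panel 1-2: Δb = 14.7 m, d̄ = (0.29+1.51)/2 = 0.9, v̄ = (0.34+0.75)/2 = 0.545 → q = 14.7×0.9×0.545 = 7.210 m³/s
Panel 2-3: Δb = 3.2 m, d̄ = (1.51+1.30)/2 = 1.405, v̄ = (0.75+0.74)/2 = 0.745 → q = 3.2×1.405×0.745 = 3.350 m³/s
Panel 3-4: Δb = 6 m, d̄ = (1.30+0.31)/2 = 0.805, v̄ = (0.74+0.30)/2 = 0.52 → q = 6×0.805×0.52 = 2.512 m³/s
Q = Σ q = 13.07 m³/s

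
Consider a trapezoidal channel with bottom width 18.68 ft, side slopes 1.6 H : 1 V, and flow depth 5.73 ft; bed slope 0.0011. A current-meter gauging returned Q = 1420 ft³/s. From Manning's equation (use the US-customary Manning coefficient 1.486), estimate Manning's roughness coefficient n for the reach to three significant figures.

A = (b + z·y)·y = (18.68 + 1.6×5.73)×5.73 = 159.6 ft²
P = b + 2y√(1+z²) = 18.68 + 2×5.73×√(1+1.6²) = 40.30 ft
R = A/P = 159.6/40.30 = 3.959 ft
n = (1.486/Q)·A·R^(2/3)·S^(1/2) = (1.486/1420) × 159.6 × 2.503 × 0.03317 = 0.01386

0.0139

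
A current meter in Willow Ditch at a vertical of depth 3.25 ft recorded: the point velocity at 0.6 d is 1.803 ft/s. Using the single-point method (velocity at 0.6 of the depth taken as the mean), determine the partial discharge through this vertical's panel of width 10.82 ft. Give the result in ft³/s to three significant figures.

63.4 ft³/s

v̄ = v₀.₆ = 1.803 ft/s
q = v̄ × d × w = 1.803 × 3.25 × 10.82 = 63.40 ft³/s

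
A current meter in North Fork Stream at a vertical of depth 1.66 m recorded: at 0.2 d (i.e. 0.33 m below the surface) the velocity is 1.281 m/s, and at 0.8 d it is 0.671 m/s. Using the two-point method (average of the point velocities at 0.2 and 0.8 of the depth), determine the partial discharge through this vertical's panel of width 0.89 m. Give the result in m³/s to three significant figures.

v̄ = (1.281 + 0.671) / 2 = 0.9760 m/s
q = v̄ × d × w = 0.9760 × 1.66 × 0.89 = 1.442 m³/s

1.44 m³/s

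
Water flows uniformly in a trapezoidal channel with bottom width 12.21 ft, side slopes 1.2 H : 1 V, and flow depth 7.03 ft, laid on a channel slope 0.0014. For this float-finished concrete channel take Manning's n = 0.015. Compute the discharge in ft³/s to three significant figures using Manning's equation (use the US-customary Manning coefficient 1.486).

1410 ft³/s

A = (b + z·y)·y = (12.21 + 1.2×7.03)×7.03 = 145.1 ft²
P = b + 2y√(1+z²) = 12.21 + 2×7.03×√(1+1.2²) = 34.17 ft
R = A/P = 145.1/34.17 = 4.247 ft
Q = (1.486/n)·A·R^(2/3)·S^(1/2) = (1.486/0.015) × 145.1 × 4.247^(2/3) × 0.0014^(1/2) = 1411 ft³/s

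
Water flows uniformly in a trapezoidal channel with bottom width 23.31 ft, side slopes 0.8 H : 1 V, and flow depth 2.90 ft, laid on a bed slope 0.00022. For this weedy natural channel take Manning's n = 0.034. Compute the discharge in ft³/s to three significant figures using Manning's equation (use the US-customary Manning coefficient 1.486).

86.8 ft³/s

A = (b + z·y)·y = (23.31 + 0.8×2.90)×2.90 = 74.33 ft²
P = b + 2y√(1+z²) = 23.31 + 2×2.90×√(1+0.8²) = 30.74 ft
R = A/P = 74.33/30.74 = 2.418 ft
Q = (1.486/n)·A·R^(2/3)·S^(1/2) = (1.486/0.034) × 74.33 × 2.418^(2/3) × 0.00022^(1/2) = 86.81 ft³/s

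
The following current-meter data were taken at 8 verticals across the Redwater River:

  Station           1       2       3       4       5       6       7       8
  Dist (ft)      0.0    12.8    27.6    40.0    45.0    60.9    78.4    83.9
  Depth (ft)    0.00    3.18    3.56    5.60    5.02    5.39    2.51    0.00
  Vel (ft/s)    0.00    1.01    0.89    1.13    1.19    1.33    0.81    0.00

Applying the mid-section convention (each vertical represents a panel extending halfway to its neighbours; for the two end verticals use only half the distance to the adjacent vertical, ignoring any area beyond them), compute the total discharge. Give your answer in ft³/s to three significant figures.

348 ft³/s

w_2 = (27.6 − 0.0)/2 = 13.8 ft; q_2 = 1.01 × 3.18 × 13.8 = 44.32 ft³/s
w_3 = (40.0 − 12.8)/2 = 13.6 ft; q_3 = 0.89 × 3.56 × 13.6 = 43.09 ft³/s
w_4 = (45.0 − 27.6)/2 = 8.7 ft; q_4 = 1.13 × 5.60 × 8.7 = 55.05 ft³/s
w_5 = (60.9 − 40.0)/2 = 10.45 ft; q_5 = 1.19 × 5.02 × 10.45 = 62.43 ft³/s
w_6 = (78.4 − 45.0)/2 = 16.7 ft; q_6 = 1.33 × 5.39 × 16.7 = 119.7 ft³/s
w_7 = (83.9 − 60.9)/2 = 11.5 ft; q_7 = 0.81 × 2.51 × 11.5 = 23.38 ft³/s
Stations 1, 8 contribute zero (depth or velocity is 0).
Q = Σ qᵢ = 348.0 ft³/s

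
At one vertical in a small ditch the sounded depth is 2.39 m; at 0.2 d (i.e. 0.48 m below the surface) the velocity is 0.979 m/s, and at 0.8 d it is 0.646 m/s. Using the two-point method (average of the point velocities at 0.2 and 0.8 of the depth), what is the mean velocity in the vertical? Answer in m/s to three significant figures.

v̄ = (0.979 + 0.646) / 2 = 0.8125 m/s

0.813 m/s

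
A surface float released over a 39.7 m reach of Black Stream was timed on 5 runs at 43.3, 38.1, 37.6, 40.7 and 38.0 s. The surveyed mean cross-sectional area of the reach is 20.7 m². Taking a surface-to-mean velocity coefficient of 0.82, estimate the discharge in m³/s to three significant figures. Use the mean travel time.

t̄ = (43.3 + 38.1 + 37.6 + 40.7 + 38.0) / 5 = 39.54 s
v_surface = L / t̄ = 39.7 / 39.54 = 1.004 m/s
v_mean = 0.82 × 1.004 = 0.8233 m/s
Q = A × v_mean = 20.7 × 0.8233 = 17.04 m³/s

17.0 m³/s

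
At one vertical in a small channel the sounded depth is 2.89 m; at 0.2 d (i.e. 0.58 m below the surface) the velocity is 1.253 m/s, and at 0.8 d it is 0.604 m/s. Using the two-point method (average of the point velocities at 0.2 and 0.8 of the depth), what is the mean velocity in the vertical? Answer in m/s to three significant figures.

v̄ = (1.253 + 0.604) / 2 = 0.9285 m/s

0.929 m/s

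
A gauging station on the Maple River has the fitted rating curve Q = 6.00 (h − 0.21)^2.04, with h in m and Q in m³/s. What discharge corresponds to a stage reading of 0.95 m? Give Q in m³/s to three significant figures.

3.25 m³/s

Q = 6.00 × (0.95 − 0.21)^2.04 = 6.00 × 0.74^2.04 = 3.246 m³/s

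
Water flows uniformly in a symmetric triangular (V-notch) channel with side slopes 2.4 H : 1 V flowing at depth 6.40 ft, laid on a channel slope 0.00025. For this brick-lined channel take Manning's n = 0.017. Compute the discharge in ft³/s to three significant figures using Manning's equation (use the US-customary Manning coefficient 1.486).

A = z·y² = 2.4×6.40² = 98.30 ft²
P = 2y√(1+z²) = 2×6.40×√(1+2.4²) = 33.28 ft
R = A/P = 98.30/33.28 = 2.954 ft
Q = (1.486/n)·A·R^(2/3)·S^(1/2) = (1.486/0.017) × 98.30 × 2.954^(2/3) × 0.00025^(1/2) = 279.7 ft³/s

280 ft³/s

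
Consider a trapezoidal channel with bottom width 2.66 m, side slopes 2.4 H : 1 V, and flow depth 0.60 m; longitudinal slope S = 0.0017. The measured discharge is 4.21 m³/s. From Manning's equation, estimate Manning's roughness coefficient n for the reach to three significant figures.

0.0136

A = (b + z·y)·y = (2.66 + 2.4×0.60)×0.60 = 2.460 m²
P = b + 2y√(1+z²) = 2.66 + 2×0.60×√(1+2.4²) = 5.780 m
R = A/P = 2.460/5.780 = 0.4256 m
n = (1/Q)·A·R^(2/3)·S^(1/2) = (1/4.21) × 2.460 × 0.5658 × 0.04123 = 0.01363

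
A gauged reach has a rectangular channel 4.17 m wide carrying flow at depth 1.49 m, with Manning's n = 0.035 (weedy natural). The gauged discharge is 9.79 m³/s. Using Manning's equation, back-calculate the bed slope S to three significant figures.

A = b·y = 4.17 × 1.49 = 6.213 m²
P = b + 2y = 4.17 + 2×1.49 = 7.150 m
R = A/P = 6.213/7.150 = 0.8690 m
S = (Q·n / (1·A·R^(2/3)))² = (9.79×0.035 / (1×6.213×0.9106))² = 0.003667

0.00367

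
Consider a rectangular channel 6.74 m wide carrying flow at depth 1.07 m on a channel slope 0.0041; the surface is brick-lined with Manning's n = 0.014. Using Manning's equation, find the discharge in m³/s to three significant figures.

A = b·y = 6.74 × 1.07 = 7.212 m²
P = b + 2y = 6.74 + 2×1.07 = 8.880 m
R = A/P = 7.212/8.880 = 0.8121 m
Q = (1/n)·A·R^(2/3)·S^(1/2) = (1/0.014) × 7.212 × 0.8121^(2/3) × 0.0041^(1/2) = 28.71 m³/s

28.7 m³/s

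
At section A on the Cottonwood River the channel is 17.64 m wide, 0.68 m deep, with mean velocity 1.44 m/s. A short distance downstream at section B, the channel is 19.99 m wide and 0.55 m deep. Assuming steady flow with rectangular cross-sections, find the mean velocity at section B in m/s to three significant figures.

Q = A₁V₁ = (17.64×0.68) × 1.44 = 17.27 m³/s
A₂ = 19.99 × 0.55 = 10.99 m²
V₂ = Q/A₂ = 17.27/10.99 = 1.571 m/s

1.57 m/s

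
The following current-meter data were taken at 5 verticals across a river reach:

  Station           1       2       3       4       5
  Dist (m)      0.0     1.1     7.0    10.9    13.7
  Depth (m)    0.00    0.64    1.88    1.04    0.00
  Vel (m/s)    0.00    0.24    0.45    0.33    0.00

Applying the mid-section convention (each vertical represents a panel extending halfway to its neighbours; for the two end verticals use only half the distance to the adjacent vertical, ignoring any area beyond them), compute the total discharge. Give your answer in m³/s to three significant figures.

5.83 m³/s

w_2 = (7.0 − 0.0)/2 = 3.5 m; q_2 = 0.24 × 0.64 × 3.5 = 0.5376 m³/s
w_3 = (10.9 − 1.1)/2 = 4.9 m; q_3 = 0.45 × 1.88 × 4.9 = 4.145 m³/s
w_4 = (13.7 − 7.0)/2 = 3.35 m; q_4 = 0.33 × 1.04 × 3.35 = 1.150 m³/s
Stations 1, 5 contribute zero (depth or velocity is 0).
Q = Σ qᵢ = 5.833 m³/s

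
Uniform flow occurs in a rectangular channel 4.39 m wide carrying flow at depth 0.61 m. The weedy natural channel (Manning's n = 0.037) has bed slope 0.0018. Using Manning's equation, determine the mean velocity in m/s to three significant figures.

A = b·y = 4.39 × 0.61 = 2.678 m²
P = b + 2y = 4.39 + 2×0.61 = 5.610 m
R = A/P = 2.678/5.610 = 0.4773 m
Q = (1/n)·A·R^(2/3)·S^(1/2) = (1/0.037) × 2.678 × 0.4773^(2/3) × 0.0018^(1/2) = 1.875 m³/s
V = Q/A = 1.875/2.678 = 0.7004 m/s

0.700 m/s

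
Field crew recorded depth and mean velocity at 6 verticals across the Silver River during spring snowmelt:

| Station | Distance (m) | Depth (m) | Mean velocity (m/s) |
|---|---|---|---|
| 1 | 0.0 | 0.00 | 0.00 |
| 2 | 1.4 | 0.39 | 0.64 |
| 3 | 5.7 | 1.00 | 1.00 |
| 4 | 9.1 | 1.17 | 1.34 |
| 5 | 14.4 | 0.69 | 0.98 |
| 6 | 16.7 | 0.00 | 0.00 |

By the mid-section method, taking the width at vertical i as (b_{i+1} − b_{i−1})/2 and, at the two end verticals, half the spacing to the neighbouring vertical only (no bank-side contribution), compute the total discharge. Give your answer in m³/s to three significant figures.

14.0 m³/s

w_2 = (5.7 − 0.0)/2 = 2.85 m; q_2 = 0.64 × 0.39 × 2.85 = 0.7114 m³/s
w_3 = (9.1 − 1.4)/2 = 3.85 m; q_3 = 1.00 × 1.00 × 3.85 = 3.850 m³/s
w_4 = (14.4 − 5.7)/2 = 4.35 m; q_4 = 1.34 × 1.17 × 4.35 = 6.820 m³/s
w_5 = (16.7 − 9.1)/2 = 3.8 m; q_5 = 0.98 × 0.69 × 3.8 = 2.570 m³/s
Stations 1, 6 contribute zero (depth or velocity is 0).
Q = Σ qᵢ = 13.95 m³/s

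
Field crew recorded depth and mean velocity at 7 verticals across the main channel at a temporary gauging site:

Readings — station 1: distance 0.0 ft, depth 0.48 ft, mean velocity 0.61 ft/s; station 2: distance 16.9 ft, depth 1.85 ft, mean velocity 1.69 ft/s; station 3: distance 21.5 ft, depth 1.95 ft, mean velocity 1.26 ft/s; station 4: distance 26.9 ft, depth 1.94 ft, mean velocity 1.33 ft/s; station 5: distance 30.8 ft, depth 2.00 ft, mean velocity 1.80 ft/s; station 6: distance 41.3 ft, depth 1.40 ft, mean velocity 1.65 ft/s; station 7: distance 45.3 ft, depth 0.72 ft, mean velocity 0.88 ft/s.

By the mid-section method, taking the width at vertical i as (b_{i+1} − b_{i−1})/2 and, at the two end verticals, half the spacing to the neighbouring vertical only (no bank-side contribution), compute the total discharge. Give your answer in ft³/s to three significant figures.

104 ft³/s

w_1 = (16.9 − 0.0)/2 = 8.45 ft; q_1 = 0.61 × 0.48 × 8.45 = 2.474 ft³/s
w_2 = (21.5 − 0.0)/2 = 10.75 ft; q_2 = 1.69 × 1.85 × 10.75 = 33.61 ft³/s
w_3 = (26.9 − 16.9)/2 = 5 ft; q_3 = 1.26 × 1.95 × 5 = 12.29 ft³/s
w_4 = (30.8 − 21.5)/2 = 4.65 ft; q_4 = 1.33 × 1.94 × 4.65 = 12.00 ft³/s
w_5 = (41.3 − 26.9)/2 = 7.2 ft; q_5 = 1.80 × 2.00 × 7.2 = 25.92 ft³/s
w_6 = (45.3 − 30.8)/2 = 7.25 ft; q_6 = 1.65 × 1.40 × 7.25 = 16.75 ft³/s
w_7 = (45.3 − 41.3)/2 = 2 ft; q_7 = 0.88 × 0.72 × 2 = 1.267 ft³/s
Q = Σ qᵢ = 104.3 ft³/s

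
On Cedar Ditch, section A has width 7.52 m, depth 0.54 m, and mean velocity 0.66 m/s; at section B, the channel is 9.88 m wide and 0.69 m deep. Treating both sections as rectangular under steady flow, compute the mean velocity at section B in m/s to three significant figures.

0.393 m/s

Q = A₁V₁ = (7.52×0.54) × 0.66 = 2.680 m³/s
A₂ = 9.88 × 0.69 = 6.817 m²
V₂ = Q/A₂ = 2.680/6.817 = 0.3931 m/s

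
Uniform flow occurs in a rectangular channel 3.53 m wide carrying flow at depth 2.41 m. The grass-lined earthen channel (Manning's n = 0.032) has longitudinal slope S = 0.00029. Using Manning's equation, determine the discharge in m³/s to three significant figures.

A = b·y = 3.53 × 2.41 = 8.507 m²
P = b + 2y = 3.53 + 2×2.41 = 8.350 m
R = A/P = 8.507/8.350 = 1.019 m
Q = (1/n)·A·R^(2/3)·S^(1/2) = (1/0.032) × 8.507 × 1.019^(2/3) × 0.00029^(1/2) = 4.584 m³/s

4.58 m³/s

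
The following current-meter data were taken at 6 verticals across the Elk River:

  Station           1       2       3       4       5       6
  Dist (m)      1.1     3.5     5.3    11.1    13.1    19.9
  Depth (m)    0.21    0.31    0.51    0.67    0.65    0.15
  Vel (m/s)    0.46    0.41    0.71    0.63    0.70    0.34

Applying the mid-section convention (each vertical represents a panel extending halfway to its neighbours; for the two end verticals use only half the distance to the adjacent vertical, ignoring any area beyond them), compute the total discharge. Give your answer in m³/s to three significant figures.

w_1 = (3.5 − 1.1)/2 = 1.2 m; q_1 = 0.46 × 0.21 × 1.2 = 0.1159 m³/s
w_2 = (5.3 − 1.1)/2 = 2.1 m; q_2 = 0.41 × 0.31 × 2.1 = 0.2669 m³/s
w_3 = (11.1 − 3.5)/2 = 3.8 m; q_3 = 0.71 × 0.51 × 3.8 = 1.376 m³/s
w_4 = (13.1 − 5.3)/2 = 3.9 m; q_4 = 0.63 × 0.67 × 3.9 = 1.646 m³/s
w_5 = (19.9 − 11.1)/2 = 4.4 m; q_5 = 0.70 × 0.65 × 4.4 = 2.002 m³/s
w_6 = (19.9 − 13.1)/2 = 3.4 m; q_6 = 0.34 × 0.15 × 3.4 = 0.1734 m³/s
Q = Σ qᵢ = 5.580 m³/s

5.58 m³/s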